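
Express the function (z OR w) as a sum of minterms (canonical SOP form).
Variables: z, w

Σm(1, 2, 3) = (NOT z AND w) OR (z AND NOT w) OR (z AND w)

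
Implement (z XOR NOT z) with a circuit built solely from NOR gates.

((((z NOR (z NOR z)) NOR (z NOR (z NOR z))) NOR ((z NOR (z NOR z)) NOR (z NOR (z NOR z)))) NOR ((((z NOR z) NOR ((z NOR z) NOR (z NOR z))) NOR ((z NOR z) NOR ((z NOR z) NOR (z NOR z)))) NOR (((z NOR z) NOR ((z NOR z) NOR (z NOR z))) NOR ((z NOR z) NOR ((z NOR z) NOR (z NOR z))))))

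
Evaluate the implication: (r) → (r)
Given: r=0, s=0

Antecedent (r) = 0; consequent (r) = 0.
0 → 0 = 1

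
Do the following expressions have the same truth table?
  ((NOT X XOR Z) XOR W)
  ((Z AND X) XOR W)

No. Counterexample: with X=0, Z=0, W=0, Expression 1 = 1 but Expression 2 = 0.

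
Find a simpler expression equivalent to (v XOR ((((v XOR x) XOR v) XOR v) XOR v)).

By XOR self-cancellation ((E XOR v) XOR v = E) then XOR self-cancellation ((E XOR v) XOR v = E):
= (v XOR x)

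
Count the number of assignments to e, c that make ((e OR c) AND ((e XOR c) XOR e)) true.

Satisfying assignments: (0,1), (1,1)
Count: 2 out of 4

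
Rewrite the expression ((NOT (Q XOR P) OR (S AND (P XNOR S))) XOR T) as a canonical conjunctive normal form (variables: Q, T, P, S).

(Q OR T OR NOT P OR S) AND (Q OR NOT T OR P OR S) AND (Q OR NOT T OR P OR NOT S) AND (Q OR NOT T OR NOT P OR NOT S) AND (NOT Q OR T OR P OR S) AND (NOT Q OR T OR P OR NOT S) AND (NOT Q OR NOT T OR NOT P OR S) AND (NOT Q OR NOT T OR NOT P OR NOT S)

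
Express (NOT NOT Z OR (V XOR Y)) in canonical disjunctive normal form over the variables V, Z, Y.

(NOT V AND NOT Z AND Y) OR (NOT V AND Z AND NOT Y) OR (NOT V AND Z AND Y) OR (V AND NOT Z AND NOT Y) OR (V AND Z AND NOT Y) OR (V AND Z AND Y)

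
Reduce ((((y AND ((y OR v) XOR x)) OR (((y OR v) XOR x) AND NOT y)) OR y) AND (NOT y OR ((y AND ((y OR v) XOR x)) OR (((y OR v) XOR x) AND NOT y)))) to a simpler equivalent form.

By distribution ((E OR v) AND (E OR NOT v) = E) then distribution ((E AND v) OR (E AND NOT v) = E):
= ((y OR v) XOR x)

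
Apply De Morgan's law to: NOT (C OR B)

NOT C AND NOT B
De Morgan's: NOT(OR of terms) = AND of negations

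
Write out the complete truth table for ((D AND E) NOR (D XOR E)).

E | D | Output
--------------
0 | 0 | 1
0 | 1 | 0
1 | 0 | 0
1 | 1 | 0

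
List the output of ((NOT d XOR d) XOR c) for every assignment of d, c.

d | c | Output
--------------
0 | 0 | 1
0 | 1 | 0
1 | 0 | 1
1 | 1 | 0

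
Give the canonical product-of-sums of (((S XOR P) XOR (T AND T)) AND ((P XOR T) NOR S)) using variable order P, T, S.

ΠM(0, 1, 2, 3, 4, 5, 6, 7) = (P OR T OR S) AND (P OR T OR NOT S) AND (P OR NOT T OR S) AND (P OR NOT T OR NOT S) AND (NOT P OR T OR S) AND (NOT P OR T OR NOT S) AND (NOT P OR NOT T OR S) AND (NOT P OR NOT T OR NOT S)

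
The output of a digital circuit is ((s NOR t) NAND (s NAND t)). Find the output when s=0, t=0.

Substituting: ((0 NOR 0) NAND (0 NAND 0))
= 0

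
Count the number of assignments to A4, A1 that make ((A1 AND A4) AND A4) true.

Satisfying assignments: (1,1)
Count: 1 out of 4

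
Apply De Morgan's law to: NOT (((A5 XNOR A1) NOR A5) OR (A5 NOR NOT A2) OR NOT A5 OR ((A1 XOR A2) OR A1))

NOT ((A5 XNOR A1) NOR A5) AND NOT (A5 NOR NOT A2) AND A5 AND NOT ((A1 XOR A2) OR A1)
De Morgan's: NOT(OR of terms) = AND of negations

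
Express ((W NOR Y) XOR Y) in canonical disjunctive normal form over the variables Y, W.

(NOT Y AND NOT W) OR (Y AND NOT W) OR (Y AND W)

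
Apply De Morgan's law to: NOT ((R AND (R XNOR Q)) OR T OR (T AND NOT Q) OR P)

NOT (R AND (R XNOR Q)) AND NOT T AND NOT (T AND NOT Q) AND NOT P
De Morgan's: NOT(OR of terms) = AND of negations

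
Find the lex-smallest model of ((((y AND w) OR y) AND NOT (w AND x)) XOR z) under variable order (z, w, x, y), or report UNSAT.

z=0, w=0, x=0, y=1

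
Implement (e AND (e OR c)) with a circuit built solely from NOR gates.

((e NOR e) NOR (((e NOR c) NOR (e NOR c)) NOR ((e NOR c) NOR (e NOR c))))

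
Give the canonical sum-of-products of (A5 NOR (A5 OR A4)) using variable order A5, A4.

Σm(0) = (NOT A5 AND NOT A4)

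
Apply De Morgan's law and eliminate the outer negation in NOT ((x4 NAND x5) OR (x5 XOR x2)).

NOT (x4 NAND x5) AND NOT (x5 XOR x2)
De Morgan's: NOT(OR of terms) = AND of negations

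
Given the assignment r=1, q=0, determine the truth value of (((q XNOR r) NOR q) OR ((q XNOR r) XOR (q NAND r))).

Substituting: (((0 XNOR 1) NOR 0) OR ((0 XNOR 1) XOR (0 NAND 1)))
= 1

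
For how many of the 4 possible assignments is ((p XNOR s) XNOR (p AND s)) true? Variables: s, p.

Satisfying assignments: (0,1), (1,0), (1,1)
Count: 3 out of 4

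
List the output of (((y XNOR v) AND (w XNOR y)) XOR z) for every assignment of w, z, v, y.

w | z | v | y | Output
----------------------
0 | 0 | 0 | 0 | 1
0 | 0 | 0 | 1 | 0
0 | 0 | 1 | 0 | 0
0 | 0 | 1 | 1 | 0
0 | 1 | 0 | 0 | 0
0 | 1 | 0 | 1 | 1
0 | 1 | 1 | 0 | 1
0 | 1 | 1 | 1 | 1
1 | 0 | 0 | 0 | 0
1 | 0 | 0 | 1 | 0
1 | 0 | 1 | 0 | 0
1 | 0 | 1 | 1 | 1
1 | 1 | 0 | 0 | 1
1 | 1 | 0 | 1 | 1
1 | 1 | 1 | 0 | 1
1 | 1 | 1 | 1 | 0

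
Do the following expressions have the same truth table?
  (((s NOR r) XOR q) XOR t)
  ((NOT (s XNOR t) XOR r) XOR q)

No. Counterexample: with s=0, r=0, q=0, t=0, Expression 1 = 1 but Expression 2 = 0.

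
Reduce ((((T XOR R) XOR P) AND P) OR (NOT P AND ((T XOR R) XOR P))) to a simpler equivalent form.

By distribution ((E AND v) OR (E AND NOT v) = E):
= ((T XOR R) XOR P)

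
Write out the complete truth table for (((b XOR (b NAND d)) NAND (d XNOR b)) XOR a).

b | d | a | Output
------------------
0 | 0 | 0 | 0
0 | 0 | 1 | 1
0 | 1 | 0 | 1
0 | 1 | 1 | 0
1 | 0 | 0 | 1
1 | 0 | 1 | 0
1 | 1 | 0 | 0
1 | 1 | 1 | 1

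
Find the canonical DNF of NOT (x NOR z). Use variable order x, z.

(NOT x AND z) OR (x AND NOT z) OR (x AND z)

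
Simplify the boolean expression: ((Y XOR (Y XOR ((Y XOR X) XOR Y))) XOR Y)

By XOR self-cancellation ((E XOR v) XOR v = E) then XOR self-cancellation ((E XOR v) XOR v = E):
= (Y XOR X)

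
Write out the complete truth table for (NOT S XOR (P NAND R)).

R | P | S | Output
------------------
0 | 0 | 0 | 0
0 | 0 | 1 | 1
0 | 1 | 0 | 0
0 | 1 | 1 | 1
1 | 0 | 0 | 0
1 | 0 | 1 | 1
1 | 1 | 0 | 1
1 | 1 | 1 | 0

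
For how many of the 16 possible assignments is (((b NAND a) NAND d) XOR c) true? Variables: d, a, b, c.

Satisfying assignments: (0,0,0,0), (0,0,1,0), (0,1,0,0), (0,1,1,0), (1,0,0,1), (1,0,1,1), (1,1,0,1), (1,1,1,0)
Count: 8 out of 16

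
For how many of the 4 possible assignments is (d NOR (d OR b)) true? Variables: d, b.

Satisfying assignments: (0,0)
Count: 1 out of 4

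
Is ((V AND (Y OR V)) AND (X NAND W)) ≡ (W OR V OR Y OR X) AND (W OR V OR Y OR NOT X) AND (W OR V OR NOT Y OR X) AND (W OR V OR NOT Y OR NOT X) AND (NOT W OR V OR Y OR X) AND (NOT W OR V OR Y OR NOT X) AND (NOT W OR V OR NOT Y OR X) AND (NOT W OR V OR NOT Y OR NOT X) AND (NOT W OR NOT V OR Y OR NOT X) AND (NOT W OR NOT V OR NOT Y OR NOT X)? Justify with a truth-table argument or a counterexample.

Yes, they are equivalent — the two output columns agree on all 16 assignments:
W | V | Y | X | Expression 1 | Expression 2
-------------------------------------------
0 | 0 | 0 | 0 | 0 | 0
0 | 0 | 0 | 1 | 0 | 0
0 | 0 | 1 | 0 | 0 | 0
0 | 0 | 1 | 1 | 0 | 0
0 | 1 | 0 | 0 | 1 | 1
0 | 1 | 0 | 1 | 1 | 1
0 | 1 | 1 | 0 | 1 | 1
0 | 1 | 1 | 1 | 1 | 1
1 | 0 | 0 | 0 | 0 | 0
1 | 0 | 0 | 1 | 0 | 0
1 | 0 | 1 | 0 | 0 | 0
1 | 0 | 1 | 1 | 0 | 0
1 | 1 | 0 | 0 | 1 | 1
1 | 1 | 0 | 1 | 0 | 0
1 | 1 | 1 | 0 | 1 | 1
1 | 1 | 1 | 1 | 0 | 0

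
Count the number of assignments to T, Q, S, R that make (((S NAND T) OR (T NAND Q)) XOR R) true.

Satisfying assignments: (0,0,0,0), (0,0,1,0), (0,1,0,0), (0,1,1,0), (1,0,0,0), (1,0,1,0), (1,1,0,0), (1,1,1,1)
Count: 8 out of 16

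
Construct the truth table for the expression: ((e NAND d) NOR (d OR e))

e | d | Output
--------------
0 | 0 | 0
0 | 1 | 0
1 | 0 | 0
1 | 1 | 0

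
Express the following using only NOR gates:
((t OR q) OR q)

((((t NOR q) NOR (t NOR q)) NOR q) NOR (((t NOR q) NOR (t NOR q)) NOR q))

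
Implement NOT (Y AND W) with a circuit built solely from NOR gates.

(((Y NOR Y) NOR (W NOR W)) NOR ((Y NOR Y) NOR (W NOR W)))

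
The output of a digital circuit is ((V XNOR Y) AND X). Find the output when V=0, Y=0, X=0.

Substituting: ((0 XNOR 0) AND 0)
= 0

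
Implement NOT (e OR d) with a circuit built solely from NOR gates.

(((e NOR d) NOR (e NOR d)) NOR ((e NOR d) NOR (e NOR d)))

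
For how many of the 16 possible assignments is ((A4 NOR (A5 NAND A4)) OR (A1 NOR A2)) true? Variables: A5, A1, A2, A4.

Satisfying assignments: (0,0,0,0), (0,0,0,1), (1,0,0,0), (1,0,0,1)
Count: 4 out of 16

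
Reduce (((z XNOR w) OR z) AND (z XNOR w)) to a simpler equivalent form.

By absorption (E AND (E OR v) = E):
= (z XNOR w)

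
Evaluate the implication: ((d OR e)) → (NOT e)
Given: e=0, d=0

Antecedent ((d OR e)) = 0; consequent (NOT e) = 1.
0 → 1 = 1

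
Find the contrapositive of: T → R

Contrapositive: NOT R → NOT T
Note: A statement and its contrapositive are logically equivalent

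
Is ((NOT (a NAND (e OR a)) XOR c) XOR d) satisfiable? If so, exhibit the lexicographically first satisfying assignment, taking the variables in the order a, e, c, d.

a=0, e=0, c=0, d=1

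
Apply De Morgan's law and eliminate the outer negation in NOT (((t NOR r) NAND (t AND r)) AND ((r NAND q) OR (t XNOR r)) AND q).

NOT ((t NOR r) NAND (t AND r)) OR NOT ((r NAND q) OR (t XNOR r)) OR NOT q
De Morgan's: NOT(AND of terms) = OR of negations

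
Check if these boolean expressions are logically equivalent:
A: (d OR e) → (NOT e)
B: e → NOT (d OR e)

Yes, Contrapositive is always equivalent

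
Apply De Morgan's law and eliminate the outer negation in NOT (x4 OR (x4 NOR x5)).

NOT x4 AND NOT (x4 NOR x5)
De Morgan's: NOT(OR of terms) = AND of negations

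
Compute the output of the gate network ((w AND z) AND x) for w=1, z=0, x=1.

Substituting: ((1 AND 0) AND 1)
= 0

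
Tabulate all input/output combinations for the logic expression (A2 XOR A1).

A1 | A2 | Output
----------------
0 | 0 | 0
0 | 1 | 1
1 | 0 | 1
1 | 1 | 0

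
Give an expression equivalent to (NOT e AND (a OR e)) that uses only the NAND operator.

(((e NAND e) NAND ((a NAND a) NAND (e NAND e))) NAND ((e NAND e) NAND ((a NAND a) NAND (e NAND e))))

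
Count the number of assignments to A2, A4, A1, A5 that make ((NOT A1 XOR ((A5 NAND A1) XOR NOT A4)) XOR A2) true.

Satisfying assignments: (0,0,0,0), (0,0,0,1), (0,0,1,1), (0,1,1,0), (1,0,1,0), (1,1,0,0), (1,1,0,1), (1,1,1,1)
Count: 8 out of 16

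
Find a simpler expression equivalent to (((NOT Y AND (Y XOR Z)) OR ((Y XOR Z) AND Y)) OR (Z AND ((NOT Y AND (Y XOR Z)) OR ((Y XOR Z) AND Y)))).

By absorption (E OR (E AND v) = E) then distribution ((E AND v) OR (E AND NOT v) = E):
= (Y XOR Z)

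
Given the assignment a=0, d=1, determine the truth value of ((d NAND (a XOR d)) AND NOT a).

Substituting: ((1 NAND (0 XOR 1)) AND NOT 0)
= 0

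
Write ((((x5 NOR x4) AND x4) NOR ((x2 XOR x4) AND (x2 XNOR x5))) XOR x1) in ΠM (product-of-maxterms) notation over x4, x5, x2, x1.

ΠM(1, 3, 5, 6, 8, 11, 13, 15) = (x4 OR x5 OR x2 OR NOT x1) AND (x4 OR x5 OR NOT x2 OR NOT x1) AND (x4 OR NOT x5 OR x2 OR NOT x1) AND (x4 OR NOT x5 OR NOT x2 OR x1) AND (NOT x4 OR x5 OR x2 OR x1) AND (NOT x4 OR x5 OR NOT x2 OR NOT x1) AND (NOT x4 OR NOT x5 OR x2 OR NOT x1) AND (NOT x4 OR NOT x5 OR NOT x2 OR NOT x1)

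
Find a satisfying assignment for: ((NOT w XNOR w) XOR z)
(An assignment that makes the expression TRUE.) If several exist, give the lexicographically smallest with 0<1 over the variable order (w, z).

w=0, z=1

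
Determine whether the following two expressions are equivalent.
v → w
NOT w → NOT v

Yes, Contrapositive is always equivalent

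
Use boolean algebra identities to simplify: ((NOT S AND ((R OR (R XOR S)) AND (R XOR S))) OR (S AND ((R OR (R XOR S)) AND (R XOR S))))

By distribution ((E AND v) OR (E AND NOT v) = E) then absorption (E AND (E OR v) = E):
= (R XOR S)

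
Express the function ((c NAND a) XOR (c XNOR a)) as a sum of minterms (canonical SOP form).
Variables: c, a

Σm(1, 2, 3) = (NOT c AND a) OR (c AND NOT a) OR (c AND a)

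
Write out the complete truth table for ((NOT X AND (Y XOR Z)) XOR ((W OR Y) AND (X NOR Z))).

Y | Z | W | X | Output
----------------------
0 | 0 | 0 | 0 | 0
0 | 0 | 0 | 1 | 0
0 | 0 | 1 | 0 | 1
0 | 0 | 1 | 1 | 0
0 | 1 | 0 | 0 | 1
0 | 1 | 0 | 1 | 0
0 | 1 | 1 | 0 | 1
0 | 1 | 1 | 1 | 0
1 | 0 | 0 | 0 | 0
1 | 0 | 0 | 1 | 0
1 | 0 | 1 | 0 | 0
1 | 0 | 1 | 1 | 0
1 | 1 | 0 | 0 | 0
1 | 1 | 0 | 1 | 0
1 | 1 | 1 | 0 | 0
1 | 1 | 1 | 1 | 0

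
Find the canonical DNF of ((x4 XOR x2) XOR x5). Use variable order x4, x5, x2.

(NOT x4 AND NOT x5 AND x2) OR (NOT x4 AND x5 AND NOT x2) OR (x4 AND NOT x5 AND NOT x2) OR (x4 AND x5 AND x2)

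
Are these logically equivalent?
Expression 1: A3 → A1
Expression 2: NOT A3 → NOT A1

No, Inverse is not equivalent to original (counterexample: A1=0, A3=1)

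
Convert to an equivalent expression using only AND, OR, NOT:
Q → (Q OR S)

NOT Q OR (Q OR S)
(Implication elimination: A → B = NOT A OR B)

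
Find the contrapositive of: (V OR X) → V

Contrapositive: NOT V → NOT (V OR X)
Note: A statement and its contrapositive are logically equivalent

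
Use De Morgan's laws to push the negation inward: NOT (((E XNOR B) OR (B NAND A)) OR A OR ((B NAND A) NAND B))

NOT ((E XNOR B) OR (B NAND A)) AND NOT A AND NOT ((B NAND A) NAND B)
De Morgan's: NOT(OR of terms) = AND of negations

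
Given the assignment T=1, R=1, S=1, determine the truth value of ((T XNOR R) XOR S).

Substituting: ((1 XNOR 1) XOR 1)
= 0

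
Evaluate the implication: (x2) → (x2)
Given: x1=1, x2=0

Antecedent (x2) = 0; consequent (x2) = 0.
0 → 0 = 1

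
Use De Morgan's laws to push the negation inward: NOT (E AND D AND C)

NOT E OR NOT D OR NOT C
De Morgan's: NOT(AND of terms) = OR of negations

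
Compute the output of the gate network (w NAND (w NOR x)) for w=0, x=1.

Substituting: (0 NAND (0 NOR 1))
= 1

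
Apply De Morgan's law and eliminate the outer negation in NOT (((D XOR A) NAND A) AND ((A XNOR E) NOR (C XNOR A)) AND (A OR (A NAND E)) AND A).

NOT ((D XOR A) NAND A) OR NOT ((A XNOR E) NOR (C XNOR A)) OR NOT (A OR (A NAND E)) OR NOT A
De Morgan's: NOT(AND of terms) = OR of negations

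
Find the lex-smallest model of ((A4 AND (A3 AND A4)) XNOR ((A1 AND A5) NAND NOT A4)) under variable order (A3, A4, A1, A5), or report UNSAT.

A3=0, A4=0, A1=1, A5=1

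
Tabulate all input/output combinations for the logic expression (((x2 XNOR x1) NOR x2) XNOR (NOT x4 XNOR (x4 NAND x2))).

x2 | x4 | x1 | Output
---------------------
0 | 0 | 0 | 0
0 | 0 | 1 | 1
0 | 1 | 0 | 1
0 | 1 | 1 | 0
1 | 0 | 0 | 0
1 | 0 | 1 | 0
1 | 1 | 0 | 0
1 | 1 | 1 | 0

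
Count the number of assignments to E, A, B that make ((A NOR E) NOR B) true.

Satisfying assignments: (0,1,0), (1,0,0), (1,1,0)
Count: 3 out of 8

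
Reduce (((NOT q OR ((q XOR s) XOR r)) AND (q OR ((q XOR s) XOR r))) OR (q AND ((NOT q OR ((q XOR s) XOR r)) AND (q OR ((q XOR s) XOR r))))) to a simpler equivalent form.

By absorption (E OR (E AND v) = E) then distribution ((E OR v) AND (E OR NOT v) = E):
= ((q XOR s) XOR r)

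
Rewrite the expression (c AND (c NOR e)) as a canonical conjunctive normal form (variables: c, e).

(c OR e) AND (c OR NOT e) AND (NOT c OR e) AND (NOT c OR NOT e)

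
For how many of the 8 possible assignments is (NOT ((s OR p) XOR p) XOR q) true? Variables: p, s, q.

Satisfying assignments: (0,0,0), (0,1,1), (1,0,0), (1,1,0)
Count: 4 out of 8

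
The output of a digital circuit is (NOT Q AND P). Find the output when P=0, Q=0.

Substituting: (NOT 0 AND 0)
= 0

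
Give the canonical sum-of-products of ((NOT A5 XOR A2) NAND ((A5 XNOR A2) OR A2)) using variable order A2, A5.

Σm(1, 2) = (NOT A2 AND A5) OR (A2 AND NOT A5)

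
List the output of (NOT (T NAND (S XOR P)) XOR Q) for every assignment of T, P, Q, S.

T | P | Q | S | Output
----------------------
0 | 0 | 0 | 0 | 0
0 | 0 | 0 | 1 | 0
0 | 0 | 1 | 0 | 1
0 | 0 | 1 | 1 | 1
0 | 1 | 0 | 0 | 0
0 | 1 | 0 | 1 | 0
0 | 1 | 1 | 0 | 1
0 | 1 | 1 | 1 | 1
1 | 0 | 0 | 0 | 0
1 | 0 | 0 | 1 | 1
1 | 0 | 1 | 0 | 1
1 | 0 | 1 | 1 | 0
1 | 1 | 0 | 0 | 1
1 | 1 | 0 | 1 | 0
1 | 1 | 1 | 0 | 0
1 | 1 | 1 | 1 | 1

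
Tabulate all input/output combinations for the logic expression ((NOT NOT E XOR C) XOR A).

C | A | E | Output
------------------
0 | 0 | 0 | 0
0 | 0 | 1 | 1
0 | 1 | 0 | 1
0 | 1 | 1 | 0
1 | 0 | 0 | 1
1 | 0 | 1 | 0
1 | 1 | 0 | 0
1 | 1 | 1 | 1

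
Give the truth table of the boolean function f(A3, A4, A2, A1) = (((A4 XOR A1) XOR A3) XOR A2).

A3 | A4 | A2 | A1 | Output
--------------------------
0 | 0 | 0 | 0 | 0
0 | 0 | 0 | 1 | 1
0 | 0 | 1 | 0 | 1
0 | 0 | 1 | 1 | 0
0 | 1 | 0 | 0 | 1
0 | 1 | 0 | 1 | 0
0 | 1 | 1 | 0 | 0
0 | 1 | 1 | 1 | 1
1 | 0 | 0 | 0 | 1
1 | 0 | 0 | 1 | 0
1 | 0 | 1 | 0 | 0
1 | 0 | 1 | 1 | 1
1 | 1 | 0 | 0 | 0
1 | 1 | 0 | 1 | 1
1 | 1 | 1 | 0 | 1
1 | 1 | 1 | 1 | 0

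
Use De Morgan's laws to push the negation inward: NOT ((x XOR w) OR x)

NOT (x XOR w) AND NOT x
De Morgan's: NOT(OR of terms) = AND of negations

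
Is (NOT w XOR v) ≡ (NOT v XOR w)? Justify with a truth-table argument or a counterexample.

Yes, they are equivalent — the two output columns agree on all 4 assignments:
v | w | Expression 1 | Expression 2
-----------------------------------
0 | 0 | 1 | 1
0 | 1 | 0 | 0
1 | 0 | 0 | 0
1 | 1 | 1 | 1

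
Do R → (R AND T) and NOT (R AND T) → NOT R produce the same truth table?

Yes, Contrapositive is always equivalent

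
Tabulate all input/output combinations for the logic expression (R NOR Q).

R | Q | Output
--------------
0 | 0 | 1
0 | 1 | 0
1 | 0 | 0
1 | 1 | 0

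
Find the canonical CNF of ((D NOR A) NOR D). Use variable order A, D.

(A OR D) AND (A OR NOT D) AND (NOT A OR NOT D)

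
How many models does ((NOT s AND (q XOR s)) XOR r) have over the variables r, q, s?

Satisfying assignments: (0,1,0), (1,0,0), (1,0,1), (1,1,1)
Count: 4 out of 8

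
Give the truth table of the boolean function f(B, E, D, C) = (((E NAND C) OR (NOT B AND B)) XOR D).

B | E | D | C | Output
----------------------
0 | 0 | 0 | 0 | 1
0 | 0 | 0 | 1 | 1
0 | 0 | 1 | 0 | 0
0 | 0 | 1 | 1 | 0
0 | 1 | 0 | 0 | 1
0 | 1 | 0 | 1 | 0
0 | 1 | 1 | 0 | 0
0 | 1 | 1 | 1 | 1
1 | 0 | 0 | 0 | 1
1 | 0 | 0 | 1 | 1
1 | 0 | 1 | 0 | 0
1 | 0 | 1 | 1 | 0
1 | 1 | 0 | 0 | 1
1 | 1 | 0 | 1 | 0
1 | 1 | 1 | 0 | 0
1 | 1 | 1 | 1 | 1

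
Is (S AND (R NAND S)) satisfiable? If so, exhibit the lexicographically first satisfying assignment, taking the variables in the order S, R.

S=1, R=0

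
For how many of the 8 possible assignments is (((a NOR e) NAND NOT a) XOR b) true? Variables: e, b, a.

Satisfying assignments: (0,0,1), (0,1,0), (1,0,0), (1,0,1)
Count: 4 out of 8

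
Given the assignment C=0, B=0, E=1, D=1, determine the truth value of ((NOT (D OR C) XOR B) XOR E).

Substituting: ((NOT (1 OR 0) XOR 0) XOR 1)
= 1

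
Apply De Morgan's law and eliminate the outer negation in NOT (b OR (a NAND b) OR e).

NOT b AND NOT (a NAND b) AND NOT e
De Morgan's: NOT(OR of terms) = AND of negations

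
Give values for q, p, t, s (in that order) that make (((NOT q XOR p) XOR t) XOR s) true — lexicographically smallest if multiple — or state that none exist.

q=0, p=0, t=0, s=0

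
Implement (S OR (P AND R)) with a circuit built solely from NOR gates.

((S NOR ((P NOR P) NOR (R NOR R))) NOR (S NOR ((P NOR P) NOR (R NOR R))))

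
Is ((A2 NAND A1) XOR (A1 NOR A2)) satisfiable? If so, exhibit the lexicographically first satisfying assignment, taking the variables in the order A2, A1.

A2=0, A1=1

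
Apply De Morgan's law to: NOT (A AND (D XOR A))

NOT A OR NOT (D XOR A)
De Morgan's: NOT(AND of terms) = OR of negations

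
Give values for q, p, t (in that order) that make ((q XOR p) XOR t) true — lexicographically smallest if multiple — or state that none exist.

q=0, p=0, t=1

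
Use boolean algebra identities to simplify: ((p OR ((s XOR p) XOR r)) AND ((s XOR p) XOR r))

By absorption (E AND (E OR v) = E):
= ((s XOR p) XOR r)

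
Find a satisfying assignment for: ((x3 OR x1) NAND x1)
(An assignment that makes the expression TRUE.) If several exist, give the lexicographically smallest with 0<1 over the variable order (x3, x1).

x3=0, x1=0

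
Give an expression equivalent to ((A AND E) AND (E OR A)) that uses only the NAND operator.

((((A NAND E) NAND (A NAND E)) NAND ((E NAND E) NAND (A NAND A))) NAND (((A NAND E) NAND (A NAND E)) NAND ((E NAND E) NAND (A NAND A))))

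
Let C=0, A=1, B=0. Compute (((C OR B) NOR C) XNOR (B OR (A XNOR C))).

Substituting: (((0 OR 0) NOR 0) XNOR (0 OR (1 XNOR 0)))
= 0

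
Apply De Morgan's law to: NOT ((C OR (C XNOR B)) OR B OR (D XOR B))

NOT (C OR (C XNOR B)) AND NOT B AND NOT (D XOR B)
De Morgan's: NOT(OR of terms) = AND of negations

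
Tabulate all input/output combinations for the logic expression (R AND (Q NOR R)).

R | Q | Output
--------------
0 | 0 | 0
0 | 1 | 0
1 | 0 | 0
1 | 1 | 0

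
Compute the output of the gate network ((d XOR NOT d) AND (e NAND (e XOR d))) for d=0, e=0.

Substituting: ((0 XOR NOT 0) AND (0 NAND (0 XOR 0)))
= 1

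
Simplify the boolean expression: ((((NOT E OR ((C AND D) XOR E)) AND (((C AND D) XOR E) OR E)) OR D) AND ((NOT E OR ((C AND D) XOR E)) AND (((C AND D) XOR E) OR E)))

By absorption (E AND (E OR v) = E) then distribution ((E OR v) AND (E OR NOT v) = E):
= ((C AND D) XOR E)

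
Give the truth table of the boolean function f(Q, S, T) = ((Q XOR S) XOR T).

Q | S | T | Output
------------------
0 | 0 | 0 | 0
0 | 0 | 1 | 1
0 | 1 | 0 | 1
0 | 1 | 1 | 0
1 | 0 | 0 | 1
1 | 0 | 1 | 0
1 | 1 | 0 | 0
1 | 1 | 1 | 1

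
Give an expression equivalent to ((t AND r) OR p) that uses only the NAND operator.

((((t NAND r) NAND (t NAND r)) NAND ((t NAND r) NAND (t NAND r))) NAND (p NAND p))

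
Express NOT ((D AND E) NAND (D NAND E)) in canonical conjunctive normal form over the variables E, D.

(E OR D) AND (E OR NOT D) AND (NOT E OR D) AND (NOT E OR NOT D)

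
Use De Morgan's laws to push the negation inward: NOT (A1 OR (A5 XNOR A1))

NOT A1 AND NOT (A5 XNOR A1)
De Morgan's: NOT(OR of terms) = AND of negations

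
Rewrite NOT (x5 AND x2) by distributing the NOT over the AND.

NOT x5 OR NOT x2
De Morgan's: NOT(AND of terms) = OR of negations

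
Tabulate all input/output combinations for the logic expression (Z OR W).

W | Z | Output
--------------
0 | 0 | 0
0 | 1 | 1
1 | 0 | 1
1 | 1 | 1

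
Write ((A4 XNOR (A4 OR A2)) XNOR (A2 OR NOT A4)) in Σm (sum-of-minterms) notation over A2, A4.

Σm(0, 3) = (NOT A2 AND NOT A4) OR (A2 AND A4)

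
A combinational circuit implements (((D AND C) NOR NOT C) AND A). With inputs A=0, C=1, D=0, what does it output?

Substituting: (((0 AND 1) NOR NOT 1) AND 0)
= 0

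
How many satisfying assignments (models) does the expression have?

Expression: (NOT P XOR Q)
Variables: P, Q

Satisfying assignments: (0,0), (1,1)
Count: 2 out of 4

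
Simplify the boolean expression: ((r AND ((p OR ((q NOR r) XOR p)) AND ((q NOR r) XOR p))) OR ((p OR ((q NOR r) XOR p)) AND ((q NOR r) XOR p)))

By absorption (E OR (E AND v) = E) then absorption (E AND (E OR v) = E):
= ((q NOR r) XOR p)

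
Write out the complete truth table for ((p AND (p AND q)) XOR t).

p | t | q | Output
------------------
0 | 0 | 0 | 0
0 | 0 | 1 | 0
0 | 1 | 0 | 1
0 | 1 | 1 | 1
1 | 0 | 0 | 0
1 | 0 | 1 | 1
1 | 1 | 0 | 1
1 | 1 | 1 | 0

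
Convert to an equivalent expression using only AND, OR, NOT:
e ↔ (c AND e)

(e AND (c AND e)) OR (NOT e AND NOT (c AND e))
(Biconditional = both true or both false)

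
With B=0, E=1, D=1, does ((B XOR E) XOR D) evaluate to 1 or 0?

Substituting: ((0 XOR 1) XOR 1)
= 0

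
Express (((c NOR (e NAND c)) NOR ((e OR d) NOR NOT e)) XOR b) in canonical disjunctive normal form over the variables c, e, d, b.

(NOT c AND NOT e AND NOT d AND NOT b) OR (NOT c AND NOT e AND d AND NOT b) OR (NOT c AND e AND NOT d AND NOT b) OR (NOT c AND e AND d AND NOT b) OR (c AND NOT e AND NOT d AND NOT b) OR (c AND NOT e AND d AND NOT b) OR (c AND e AND NOT d AND NOT b) OR (c AND e AND d AND NOT b)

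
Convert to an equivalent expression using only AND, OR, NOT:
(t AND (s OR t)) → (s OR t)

NOT (t AND (s OR t)) OR (s OR t)
(Implication elimination: A → B = NOT A OR B)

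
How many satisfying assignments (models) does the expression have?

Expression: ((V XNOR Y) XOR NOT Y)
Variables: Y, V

Satisfying assignments: (0,1), (1,1)
Count: 2 out of 4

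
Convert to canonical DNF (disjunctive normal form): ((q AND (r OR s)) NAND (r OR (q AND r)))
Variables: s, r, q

(NOT s AND NOT r AND NOT q) OR (NOT s AND NOT r AND q) OR (NOT s AND r AND NOT q) OR (s AND NOT r AND NOT q) OR (s AND NOT r AND q) OR (s AND r AND NOT q)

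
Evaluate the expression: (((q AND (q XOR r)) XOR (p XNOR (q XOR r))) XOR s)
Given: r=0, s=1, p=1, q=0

Substituting: (((0 AND (0 XOR 0)) XOR (1 XNOR (0 XOR 0))) XOR 1)
= 1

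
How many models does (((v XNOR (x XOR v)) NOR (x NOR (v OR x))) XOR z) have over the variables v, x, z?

Satisfying assignments: (0,0,1), (0,1,0), (1,0,1), (1,1,0)
Count: 4 out of 8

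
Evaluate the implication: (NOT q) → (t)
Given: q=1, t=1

Antecedent (NOT q) = 0; consequent (t) = 1.
0 → 1 = 1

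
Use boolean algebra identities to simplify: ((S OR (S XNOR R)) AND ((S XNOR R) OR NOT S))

By distribution ((E OR v) AND (E OR NOT v) = E):
= (S XNOR R)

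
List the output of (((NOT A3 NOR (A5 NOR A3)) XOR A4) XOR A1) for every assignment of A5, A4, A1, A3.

A5 | A4 | A1 | A3 | Output
--------------------------
0 | 0 | 0 | 0 | 0
0 | 0 | 0 | 1 | 1
0 | 0 | 1 | 0 | 1
0 | 0 | 1 | 1 | 0
0 | 1 | 0 | 0 | 1
0 | 1 | 0 | 1 | 0
0 | 1 | 1 | 0 | 0
0 | 1 | 1 | 1 | 1
1 | 0 | 0 | 0 | 0
1 | 0 | 0 | 1 | 1
1 | 0 | 1 | 0 | 1
1 | 0 | 1 | 1 | 0
1 | 1 | 0 | 0 | 1
1 | 1 | 0 | 1 | 0
1 | 1 | 1 | 0 | 0
1 | 1 | 1 | 1 | 1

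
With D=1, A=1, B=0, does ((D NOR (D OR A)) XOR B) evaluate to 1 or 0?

Substituting: ((1 NOR (1 OR 1)) XOR 0)
= 0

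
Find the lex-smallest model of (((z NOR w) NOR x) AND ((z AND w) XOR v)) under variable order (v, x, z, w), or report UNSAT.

v=0, x=0, z=1, w=1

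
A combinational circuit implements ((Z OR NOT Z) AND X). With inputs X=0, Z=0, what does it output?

Substituting: ((0 OR NOT 0) AND 0)
= 0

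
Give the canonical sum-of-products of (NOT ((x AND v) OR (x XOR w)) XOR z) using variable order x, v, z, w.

Σm(0, 3, 4, 7, 9, 10, 14, 15) = (NOT x AND NOT v AND NOT z AND NOT w) OR (NOT x AND NOT v AND z AND w) OR (NOT x AND v AND NOT z AND NOT w) OR (NOT x AND v AND z AND w) OR (x AND NOT v AND NOT z AND w) OR (x AND NOT v AND z AND NOT w) OR (x AND v AND z AND NOT w) OR (x AND v AND z AND w)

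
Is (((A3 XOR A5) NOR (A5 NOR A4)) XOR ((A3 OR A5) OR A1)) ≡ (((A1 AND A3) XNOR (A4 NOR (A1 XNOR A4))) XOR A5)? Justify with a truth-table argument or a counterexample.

No. Counterexample: with A3=0, A1=0, A4=0, A5=0, Expression 1 = 0 but Expression 2 = 1.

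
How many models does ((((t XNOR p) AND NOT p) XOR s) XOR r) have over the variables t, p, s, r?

Satisfying assignments: (0,0,0,0), (0,0,1,1), (0,1,0,1), (0,1,1,0), (1,0,0,1), (1,0,1,0), (1,1,0,1), (1,1,1,0)
Count: 8 out of 16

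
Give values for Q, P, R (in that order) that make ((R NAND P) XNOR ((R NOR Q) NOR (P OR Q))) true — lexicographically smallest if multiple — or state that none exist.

Q=0, P=0, R=1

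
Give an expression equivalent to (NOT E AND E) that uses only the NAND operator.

(((E NAND E) NAND E) NAND ((E NAND E) NAND E))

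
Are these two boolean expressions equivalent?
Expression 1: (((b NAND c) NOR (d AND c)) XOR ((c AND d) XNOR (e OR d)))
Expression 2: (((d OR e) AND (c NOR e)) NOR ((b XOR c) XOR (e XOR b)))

No. Counterexample: with b=0, d=0, c=1, e=0, Expression 1 = 1 but Expression 2 = 0.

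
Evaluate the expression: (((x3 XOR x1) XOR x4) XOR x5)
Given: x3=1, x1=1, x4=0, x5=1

Substituting: (((1 XOR 1) XOR 0) XOR 1)
= 1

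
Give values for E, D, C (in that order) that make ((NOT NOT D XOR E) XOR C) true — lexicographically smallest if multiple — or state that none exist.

E=0, D=0, C=1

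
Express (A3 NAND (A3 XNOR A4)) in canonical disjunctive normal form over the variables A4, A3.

(NOT A4 AND NOT A3) OR (NOT A4 AND A3) OR (A4 AND NOT A3)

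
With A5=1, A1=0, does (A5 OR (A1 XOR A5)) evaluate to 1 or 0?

Substituting: (1 OR (0 XOR 1))
= 1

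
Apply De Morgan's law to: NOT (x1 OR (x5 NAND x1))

NOT x1 AND NOT (x5 NAND x1)
De Morgan's: NOT(OR of terms) = AND of negations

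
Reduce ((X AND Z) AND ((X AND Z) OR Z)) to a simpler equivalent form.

By absorption (E AND (E OR v) = E):
= (X AND Z)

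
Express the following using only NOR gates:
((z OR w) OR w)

((((z NOR w) NOR (z NOR w)) NOR w) NOR (((z NOR w) NOR (z NOR w)) NOR w))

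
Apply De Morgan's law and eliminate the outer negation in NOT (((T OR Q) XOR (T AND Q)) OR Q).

NOT ((T OR Q) XOR (T AND Q)) AND NOT Q
De Morgan's: NOT(OR of terms) = AND of negations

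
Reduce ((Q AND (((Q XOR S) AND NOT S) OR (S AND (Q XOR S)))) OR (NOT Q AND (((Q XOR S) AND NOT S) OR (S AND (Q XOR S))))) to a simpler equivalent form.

By distribution ((E AND v) OR (E AND NOT v) = E) then distribution ((E AND v) OR (E AND NOT v) = E):
= (Q XOR S)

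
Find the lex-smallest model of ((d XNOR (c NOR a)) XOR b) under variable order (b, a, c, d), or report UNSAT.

b=0, a=0, c=0, d=1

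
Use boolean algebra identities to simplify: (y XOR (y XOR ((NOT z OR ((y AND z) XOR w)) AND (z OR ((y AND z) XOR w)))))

By XOR self-cancellation ((E XOR v) XOR v = E) then distribution ((E OR v) AND (E OR NOT v) = E):
= ((y AND z) XOR w)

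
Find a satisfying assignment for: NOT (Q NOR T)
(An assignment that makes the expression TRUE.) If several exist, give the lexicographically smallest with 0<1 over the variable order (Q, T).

Q=0, T=1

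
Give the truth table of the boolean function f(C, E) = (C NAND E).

C | E | Output
--------------
0 | 0 | 1
0 | 1 | 1
1 | 0 | 1
1 | 1 | 0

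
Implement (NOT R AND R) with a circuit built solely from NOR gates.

(((R NOR R) NOR (R NOR R)) NOR (R NOR R))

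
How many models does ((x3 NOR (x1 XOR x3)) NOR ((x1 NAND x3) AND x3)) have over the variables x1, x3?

Satisfying assignments: (1,0), (1,1)
Count: 2 out of 4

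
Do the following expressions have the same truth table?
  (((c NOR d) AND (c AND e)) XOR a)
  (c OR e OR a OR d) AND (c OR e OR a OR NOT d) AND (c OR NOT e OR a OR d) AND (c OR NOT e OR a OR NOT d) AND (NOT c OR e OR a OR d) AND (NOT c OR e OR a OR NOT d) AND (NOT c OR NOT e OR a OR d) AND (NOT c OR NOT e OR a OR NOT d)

Yes, they are equivalent — the two output columns agree on all 16 assignments:
c | e | a | d | Expression 1 | Expression 2
-------------------------------------------
0 | 0 | 0 | 0 | 0 | 0
0 | 0 | 0 | 1 | 0 | 0
0 | 0 | 1 | 0 | 1 | 1
0 | 0 | 1 | 1 | 1 | 1
0 | 1 | 0 | 0 | 0 | 0
0 | 1 | 0 | 1 | 0 | 0
0 | 1 | 1 | 0 | 1 | 1
0 | 1 | 1 | 1 | 1 | 1
1 | 0 | 0 | 0 | 0 | 0
1 | 0 | 0 | 1 | 0 | 0
1 | 0 | 1 | 0 | 1 | 1
1 | 0 | 1 | 1 | 1 | 1
1 | 1 | 0 | 0 | 0 | 0
1 | 1 | 0 | 1 | 0 | 0
1 | 1 | 1 | 0 | 1 | 1
1 | 1 | 1 | 1 | 1 | 1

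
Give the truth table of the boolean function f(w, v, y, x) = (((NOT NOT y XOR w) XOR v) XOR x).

w | v | y | x | Output
----------------------
0 | 0 | 0 | 0 | 0
0 | 0 | 0 | 1 | 1
0 | 0 | 1 | 0 | 1
0 | 0 | 1 | 1 | 0
0 | 1 | 0 | 0 | 1
0 | 1 | 0 | 1 | 0
0 | 1 | 1 | 0 | 0
0 | 1 | 1 | 1 | 1
1 | 0 | 0 | 0 | 1
1 | 0 | 0 | 1 | 0
1 | 0 | 1 | 0 | 0
1 | 0 | 1 | 1 | 1
1 | 1 | 0 | 0 | 0
1 | 1 | 0 | 1 | 1
1 | 1 | 1 | 0 | 1
1 | 1 | 1 | 1 | 0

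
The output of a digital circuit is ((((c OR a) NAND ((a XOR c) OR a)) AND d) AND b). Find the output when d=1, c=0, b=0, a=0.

Substituting: ((((0 OR 0) NAND ((0 XOR 0) OR 0)) AND 1) AND 0)
= 0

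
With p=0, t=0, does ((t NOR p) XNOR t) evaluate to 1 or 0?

Substituting: ((0 NOR 0) XNOR 0)
= 0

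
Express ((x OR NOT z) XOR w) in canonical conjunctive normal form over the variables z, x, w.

(z OR x OR NOT w) AND (z OR NOT x OR NOT w) AND (NOT z OR x OR w) AND (NOT z OR NOT x OR NOT w)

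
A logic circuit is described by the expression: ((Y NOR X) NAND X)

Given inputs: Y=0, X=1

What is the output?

Substituting: ((0 NOR 1) NAND 1)
= 1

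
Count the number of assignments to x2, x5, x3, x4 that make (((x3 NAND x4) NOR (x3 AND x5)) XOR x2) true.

Satisfying assignments: (0,0,1,1), (1,0,0,0), (1,0,0,1), (1,0,1,0), (1,1,0,0), (1,1,0,1), (1,1,1,0), (1,1,1,1)
Count: 8 out of 16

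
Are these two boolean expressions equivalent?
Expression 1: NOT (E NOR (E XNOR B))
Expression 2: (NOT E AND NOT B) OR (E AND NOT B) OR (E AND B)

Yes, they are equivalent — the two output columns agree on all 4 assignments:
E | B | Expression 1 | Expression 2
-----------------------------------
0 | 0 | 1 | 1
0 | 1 | 0 | 0
1 | 0 | 1 | 1
1 | 1 | 1 | 1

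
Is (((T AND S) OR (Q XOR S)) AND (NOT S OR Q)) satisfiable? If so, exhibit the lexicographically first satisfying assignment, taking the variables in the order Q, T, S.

Q=1, T=0, S=0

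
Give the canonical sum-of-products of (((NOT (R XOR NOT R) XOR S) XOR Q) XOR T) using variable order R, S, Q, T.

Σm(1, 2, 4, 7, 9, 10, 12, 15) = (NOT R AND NOT S AND NOT Q AND T) OR (NOT R AND NOT S AND Q AND NOT T) OR (NOT R AND S AND NOT Q AND NOT T) OR (NOT R AND S AND Q AND T) OR (R AND NOT S AND NOT Q AND T) OR (R AND NOT S AND Q AND NOT T) OR (R AND S AND NOT Q AND NOT T) OR (R AND S AND Q AND T)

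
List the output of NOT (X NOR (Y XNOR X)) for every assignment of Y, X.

Y | X | Output
--------------
0 | 0 | 1
0 | 1 | 1
1 | 0 | 0
1 | 1 | 1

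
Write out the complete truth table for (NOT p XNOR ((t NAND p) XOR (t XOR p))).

t | p | Output
--------------
0 | 0 | 1
0 | 1 | 1
1 | 0 | 0
1 | 1 | 1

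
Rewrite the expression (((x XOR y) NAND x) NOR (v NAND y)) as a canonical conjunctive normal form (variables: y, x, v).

(y OR x OR v) AND (y OR x OR NOT v) AND (y OR NOT x OR v) AND (y OR NOT x OR NOT v) AND (NOT y OR x OR v) AND (NOT y OR x OR NOT v) AND (NOT y OR NOT x OR v) AND (NOT y OR NOT x OR NOT v)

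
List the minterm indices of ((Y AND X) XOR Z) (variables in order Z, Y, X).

Σm(3, 4, 5, 6) = (NOT Z AND Y AND X) OR (Z AND NOT Y AND NOT X) OR (Z AND NOT Y AND X) OR (Z AND Y AND NOT X)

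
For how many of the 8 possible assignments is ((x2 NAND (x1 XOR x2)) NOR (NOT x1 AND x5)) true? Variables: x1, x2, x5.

Satisfying assignments: (0,1,0)
Count: 1 out of 8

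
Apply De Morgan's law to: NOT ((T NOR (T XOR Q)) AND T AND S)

NOT (T NOR (T XOR Q)) OR NOT T OR NOT S
De Morgan's: NOT(AND of terms) = OR of negations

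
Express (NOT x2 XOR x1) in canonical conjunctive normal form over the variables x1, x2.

(x1 OR NOT x2) AND (NOT x1 OR x2)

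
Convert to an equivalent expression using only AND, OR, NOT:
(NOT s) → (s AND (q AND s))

s OR (s AND (q AND s))
(Implication elimination: A → B = NOT A OR B)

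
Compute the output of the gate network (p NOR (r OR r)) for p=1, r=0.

Substituting: (1 NOR (0 OR 0))
= 0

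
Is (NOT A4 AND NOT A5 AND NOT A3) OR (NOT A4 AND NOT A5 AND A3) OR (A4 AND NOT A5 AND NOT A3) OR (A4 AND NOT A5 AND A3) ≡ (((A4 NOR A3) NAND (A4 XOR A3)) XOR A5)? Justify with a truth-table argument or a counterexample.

Yes, they are equivalent — the two output columns agree on all 8 assignments:
A4 | A5 | A3 | Expression 1 | Expression 2
------------------------------------------
0 | 0 | 0 | 1 | 1
0 | 0 | 1 | 1 | 1
0 | 1 | 0 | 0 | 0
0 | 1 | 1 | 0 | 0
1 | 0 | 0 | 1 | 1
1 | 0 | 1 | 1 | 1
1 | 1 | 0 | 0 | 0
1 | 1 | 1 | 0 | 0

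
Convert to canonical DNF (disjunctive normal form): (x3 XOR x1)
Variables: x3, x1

(NOT x3 AND x1) OR (x3 AND NOT x1)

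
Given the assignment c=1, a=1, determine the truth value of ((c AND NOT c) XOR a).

Substituting: ((1 AND NOT 1) XOR 1)
= 1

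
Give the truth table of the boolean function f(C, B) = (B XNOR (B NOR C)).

C | B | Output
--------------
0 | 0 | 0
0 | 1 | 0
1 | 0 | 1
1 | 1 | 0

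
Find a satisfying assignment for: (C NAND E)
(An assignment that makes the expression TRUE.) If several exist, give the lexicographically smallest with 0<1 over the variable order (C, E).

C=0, E=0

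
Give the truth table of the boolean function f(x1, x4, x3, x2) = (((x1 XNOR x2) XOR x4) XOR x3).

x1 | x4 | x3 | x2 | Output
--------------------------
0 | 0 | 0 | 0 | 1
0 | 0 | 0 | 1 | 0
0 | 0 | 1 | 0 | 0
0 | 0 | 1 | 1 | 1
0 | 1 | 0 | 0 | 0
0 | 1 | 0 | 1 | 1
0 | 1 | 1 | 0 | 1
0 | 1 | 1 | 1 | 0
1 | 0 | 0 | 0 | 0
1 | 0 | 0 | 1 | 1
1 | 0 | 1 | 0 | 1
1 | 0 | 1 | 1 | 0
1 | 1 | 0 | 0 | 1
1 | 1 | 0 | 1 | 0
1 | 1 | 1 | 0 | 0
1 | 1 | 1 | 1 | 1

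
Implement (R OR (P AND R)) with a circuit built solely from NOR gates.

((R NOR ((P NOR P) NOR (R NOR R))) NOR (R NOR ((P NOR P) NOR (R NOR R))))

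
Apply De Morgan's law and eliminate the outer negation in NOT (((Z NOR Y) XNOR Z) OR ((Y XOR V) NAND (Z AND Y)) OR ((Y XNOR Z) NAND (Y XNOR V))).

NOT ((Z NOR Y) XNOR Z) AND NOT ((Y XOR V) NAND (Z AND Y)) AND NOT ((Y XNOR Z) NAND (Y XNOR V))
De Morgan's: NOT(OR of terms) = AND of negations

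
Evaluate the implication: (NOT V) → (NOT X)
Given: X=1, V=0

Antecedent (NOT V) = 1; consequent (NOT X) = 0.
1 → 0 = 0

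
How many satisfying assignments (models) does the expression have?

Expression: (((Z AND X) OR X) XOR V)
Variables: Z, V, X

Satisfying assignments: (0,0,1), (0,1,0), (1,0,1), (1,1,0)
Count: 4 out of 8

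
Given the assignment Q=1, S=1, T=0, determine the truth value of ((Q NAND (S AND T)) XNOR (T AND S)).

Substituting: ((1 NAND (1 AND 0)) XNOR (0 AND 1))
= 0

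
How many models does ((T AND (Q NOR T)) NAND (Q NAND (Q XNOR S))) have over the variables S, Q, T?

Satisfying assignments: (0,0,0), (0,0,1), (0,1,0), (0,1,1), (1,0,0), (1,0,1), (1,1,0), (1,1,1)
Count: 8 out of 8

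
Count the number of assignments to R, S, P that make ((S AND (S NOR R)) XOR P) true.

Satisfying assignments: (0,0,1), (0,1,1), (1,0,1), (1,1,1)
Count: 4 out of 8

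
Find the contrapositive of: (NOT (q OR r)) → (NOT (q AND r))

Contrapositive: (q AND r) → (q OR r)
Note: A statement and its contrapositive are logically equivalent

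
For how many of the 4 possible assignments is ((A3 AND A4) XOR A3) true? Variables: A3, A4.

Satisfying assignments: (1,0)
Count: 1 out of 4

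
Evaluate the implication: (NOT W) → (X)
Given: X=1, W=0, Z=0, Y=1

Antecedent (NOT W) = 1; consequent (X) = 1.
1 → 1 = 1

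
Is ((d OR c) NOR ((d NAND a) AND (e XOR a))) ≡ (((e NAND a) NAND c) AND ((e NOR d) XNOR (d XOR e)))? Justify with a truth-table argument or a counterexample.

No. Counterexample: with d=0, a=0, c=0, e=0, Expression 1 = 1 but Expression 2 = 0.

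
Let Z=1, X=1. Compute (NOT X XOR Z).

Substituting: (NOT 1 XOR 1)
= 1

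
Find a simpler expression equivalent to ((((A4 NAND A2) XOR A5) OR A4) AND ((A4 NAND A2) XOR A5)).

By absorption (E AND (E OR v) = E):
= ((A4 NAND A2) XOR A5)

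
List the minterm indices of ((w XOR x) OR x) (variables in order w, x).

Σm(1, 2, 3) = (NOT w AND x) OR (w AND NOT x) OR (w AND x)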